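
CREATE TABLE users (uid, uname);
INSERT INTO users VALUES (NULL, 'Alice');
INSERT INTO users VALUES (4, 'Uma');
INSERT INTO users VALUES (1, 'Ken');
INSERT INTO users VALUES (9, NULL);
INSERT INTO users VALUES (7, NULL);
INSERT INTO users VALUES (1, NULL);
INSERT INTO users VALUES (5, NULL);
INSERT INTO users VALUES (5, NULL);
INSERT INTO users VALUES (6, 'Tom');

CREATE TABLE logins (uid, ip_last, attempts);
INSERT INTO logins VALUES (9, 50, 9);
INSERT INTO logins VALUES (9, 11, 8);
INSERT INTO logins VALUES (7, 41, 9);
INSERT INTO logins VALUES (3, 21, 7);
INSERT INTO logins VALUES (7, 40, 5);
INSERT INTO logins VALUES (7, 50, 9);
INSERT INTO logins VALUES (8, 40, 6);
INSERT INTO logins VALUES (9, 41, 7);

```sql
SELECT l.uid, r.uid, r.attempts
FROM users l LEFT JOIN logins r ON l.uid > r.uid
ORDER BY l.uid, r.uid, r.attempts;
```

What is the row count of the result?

13

LEFT JOIN keeps every row from `users`; unmatched rows get NULL for `logins`'s columns.
Matching on l.uid > r.uid. A NULL in a compared column never satisfies the condition.
Matched pairs: 10; unmatched l rows kept: 3.
Total: 10 matched + 3 padded = 13 rows.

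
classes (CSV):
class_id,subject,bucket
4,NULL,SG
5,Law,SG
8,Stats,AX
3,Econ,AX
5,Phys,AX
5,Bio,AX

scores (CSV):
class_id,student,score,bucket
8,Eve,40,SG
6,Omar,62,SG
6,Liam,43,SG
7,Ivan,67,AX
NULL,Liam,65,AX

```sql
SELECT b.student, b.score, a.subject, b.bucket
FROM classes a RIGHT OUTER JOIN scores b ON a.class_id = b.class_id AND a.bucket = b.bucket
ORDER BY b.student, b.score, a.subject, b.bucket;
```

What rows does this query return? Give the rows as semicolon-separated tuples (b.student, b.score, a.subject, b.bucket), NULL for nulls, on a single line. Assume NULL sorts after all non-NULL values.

RIGHT JOIN keeps every row from `scores`; unmatched rows get NULL for `classes`'s columns.
Matching on a.class_id = b.class_id AND a.bucket = b.bucket. A NULL in a compared column never satisfies the condition.
- class_id=4, bucket=SG: no matching b row.
- class_id=5, bucket=SG: no matching b row.
- class_id=8, bucket=AX: no matching b row.
- class_id=3, bucket=AX: no matching b row.
- class_id=5, bucket=AX: no matching b row.
- class_id=5, bucket=AX: no matching b row.
- 5 row(s) from b found no a partner → padded with NULL.
After projecting and ordering:
b.student | b.score | a.subject | b.bucket
Eve | 40 | NULL | SG
Ivan | 67 | NULL | AX
Liam | 43 | NULL | SG
Liam | 65 | NULL | AX
Omar | 62 | NULL | SG

(Eve, 40, NULL, SG); (Ivan, 67, NULL, AX); (Liam, 43, NULL, SG); (Liam, 65, NULL, AX); (Omar, 62, NULL, SG)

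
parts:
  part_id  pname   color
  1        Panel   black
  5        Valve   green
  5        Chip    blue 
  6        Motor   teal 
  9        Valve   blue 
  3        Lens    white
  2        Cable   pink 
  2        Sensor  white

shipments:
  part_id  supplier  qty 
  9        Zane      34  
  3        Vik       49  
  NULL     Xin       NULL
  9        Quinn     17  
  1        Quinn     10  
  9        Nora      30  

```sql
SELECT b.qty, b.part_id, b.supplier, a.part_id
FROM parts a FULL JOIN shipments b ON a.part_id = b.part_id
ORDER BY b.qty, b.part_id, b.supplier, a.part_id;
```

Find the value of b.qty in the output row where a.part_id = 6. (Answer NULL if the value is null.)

FULL OUTER JOIN keeps every row from both sides; unmatched rows get NULL for the other side's columns.
Matching on a.part_id = b.part_id. A NULL in a compared column never satisfies the condition.
- a row (part_id=1): matches 1 b row(s) → 1 output row(s).
- a row (part_id=5): no match → kept, b columns NULL.
- a row (part_id=5): no match → kept, b columns NULL.
- a row (part_id=6): no match → kept, b columns NULL.
- a row (part_id=9): matches 3 b row(s) → 3 output row(s).
- a row (part_id=3): matches 1 b row(s) → 1 output row(s).
- a row (part_id=2): no match → kept, b columns NULL.
- a row (part_id=2): no match → kept, b columns NULL.
- 1 row(s) from b found no a partner → padded with NULL.

NULL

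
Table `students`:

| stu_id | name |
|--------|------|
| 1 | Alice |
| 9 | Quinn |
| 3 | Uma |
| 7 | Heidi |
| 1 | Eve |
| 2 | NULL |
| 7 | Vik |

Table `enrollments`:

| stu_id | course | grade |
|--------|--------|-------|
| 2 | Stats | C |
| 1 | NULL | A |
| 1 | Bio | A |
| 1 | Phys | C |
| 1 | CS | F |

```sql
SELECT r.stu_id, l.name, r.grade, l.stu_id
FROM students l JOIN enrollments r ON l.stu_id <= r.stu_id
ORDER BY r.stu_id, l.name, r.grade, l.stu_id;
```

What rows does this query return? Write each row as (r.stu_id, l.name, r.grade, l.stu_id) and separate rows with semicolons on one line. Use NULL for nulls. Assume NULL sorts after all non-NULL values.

INNER JOIN keeps only pairs where the ON condition holds.
Matching on l.stu_id <= r.stu_id.
- l[0] stu_id=1 → 5 match(es) in r → 5 row(s).
- l[1] stu_id=9 → no match; dropped.
- l[2] stu_id=3 → no match; dropped.
- l[3] stu_id=7 → no match; dropped.
- l[4] stu_id=1 → 5 match(es) in r → 5 row(s).
- l[5] stu_id=2 → 1 match(es) in r → 1 row(s).
- l[6] stu_id=7 → no match; dropped.

(1, Alice, A, 1); (1, Alice, A, 1); (1, Alice, C, 1); (1, Alice, F, 1); (1, Eve, A, 1); (1, Eve, A, 1); (1, Eve, C, 1); (1, Eve, F, 1); (2, Alice, C, 1); (2, Eve, C, 1); (2, NULL, C, 2)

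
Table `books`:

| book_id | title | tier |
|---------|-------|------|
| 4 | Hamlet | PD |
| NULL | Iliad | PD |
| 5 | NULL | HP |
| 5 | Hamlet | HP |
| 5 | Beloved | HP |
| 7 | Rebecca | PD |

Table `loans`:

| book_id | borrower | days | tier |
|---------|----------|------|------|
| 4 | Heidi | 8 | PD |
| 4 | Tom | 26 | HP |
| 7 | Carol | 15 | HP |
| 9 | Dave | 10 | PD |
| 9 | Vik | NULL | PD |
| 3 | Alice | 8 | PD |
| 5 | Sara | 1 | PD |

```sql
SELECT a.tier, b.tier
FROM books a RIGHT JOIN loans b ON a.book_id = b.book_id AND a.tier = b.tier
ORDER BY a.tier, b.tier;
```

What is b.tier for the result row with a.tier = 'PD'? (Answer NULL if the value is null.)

RIGHT JOIN keeps every row from `loans`; unmatched rows get NULL for `books`'s columns.
Matching on a.book_id = b.book_id AND a.tier = b.tier. A NULL in a compared column never satisfies the condition.
- a row (book_id=4, tier=PD): matches 1 b row(s) → 1 output row(s).
- a row (book_id=NULL, tier=PD): no match.
- a row (book_id=5, tier=HP): no match.
- a row (book_id=5, tier=HP): no match.
- a row (book_id=5, tier=HP): no match.
- a row (book_id=7, tier=PD): no match.
- plus 6 unmatched b row(s), each kept with NULL a columns.

PD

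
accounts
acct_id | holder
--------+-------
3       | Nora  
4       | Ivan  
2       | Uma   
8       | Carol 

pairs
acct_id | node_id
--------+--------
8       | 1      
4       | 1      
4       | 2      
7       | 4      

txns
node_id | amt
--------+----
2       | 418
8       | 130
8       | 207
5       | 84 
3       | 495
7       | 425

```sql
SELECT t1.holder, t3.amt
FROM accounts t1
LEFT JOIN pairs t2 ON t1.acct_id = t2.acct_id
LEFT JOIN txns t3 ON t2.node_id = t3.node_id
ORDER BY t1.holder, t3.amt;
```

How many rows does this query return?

5

Joins associate left-to-right: accounts LEFT JOIN pairs on acct_id gives 5 intermediate row(s).
Then LEFT JOIN `txns t3` on node_id: each of those 5 rows is kept; rows whose t2.node_id has no match in t3 get NULL for t3's columns.
Result: 5 row(s).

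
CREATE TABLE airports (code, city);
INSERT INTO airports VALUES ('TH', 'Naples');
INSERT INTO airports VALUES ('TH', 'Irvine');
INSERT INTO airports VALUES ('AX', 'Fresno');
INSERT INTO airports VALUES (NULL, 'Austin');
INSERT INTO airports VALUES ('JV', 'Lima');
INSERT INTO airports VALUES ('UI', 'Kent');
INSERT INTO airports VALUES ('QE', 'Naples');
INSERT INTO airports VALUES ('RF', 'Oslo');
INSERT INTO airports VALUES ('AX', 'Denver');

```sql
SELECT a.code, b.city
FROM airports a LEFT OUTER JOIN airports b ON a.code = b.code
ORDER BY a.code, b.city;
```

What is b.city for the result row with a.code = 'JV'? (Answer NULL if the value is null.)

Lima

LEFT JOIN keeps every row from `airports a`; unmatched rows get NULL for `airports b`'s columns.
Matching on a.code = b.code. A NULL in a compared column never satisfies the condition.
Matched pairs: 12; unmatched a rows kept: 1.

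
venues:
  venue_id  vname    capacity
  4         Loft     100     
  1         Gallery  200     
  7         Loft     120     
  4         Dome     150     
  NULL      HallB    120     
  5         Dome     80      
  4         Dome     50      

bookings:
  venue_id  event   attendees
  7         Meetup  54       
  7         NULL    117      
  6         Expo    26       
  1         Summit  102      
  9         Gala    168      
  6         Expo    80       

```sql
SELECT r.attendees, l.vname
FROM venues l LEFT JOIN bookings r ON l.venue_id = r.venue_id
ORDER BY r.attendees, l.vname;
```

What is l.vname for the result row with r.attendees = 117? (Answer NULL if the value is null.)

Loft

LEFT JOIN keeps every row from `venues`; unmatched rows get NULL for `bookings`'s columns.
Matching on l.venue_id = r.venue_id. A NULL in a compared column never satisfies the condition.
Matched pairs: 3; unmatched l rows kept: 5.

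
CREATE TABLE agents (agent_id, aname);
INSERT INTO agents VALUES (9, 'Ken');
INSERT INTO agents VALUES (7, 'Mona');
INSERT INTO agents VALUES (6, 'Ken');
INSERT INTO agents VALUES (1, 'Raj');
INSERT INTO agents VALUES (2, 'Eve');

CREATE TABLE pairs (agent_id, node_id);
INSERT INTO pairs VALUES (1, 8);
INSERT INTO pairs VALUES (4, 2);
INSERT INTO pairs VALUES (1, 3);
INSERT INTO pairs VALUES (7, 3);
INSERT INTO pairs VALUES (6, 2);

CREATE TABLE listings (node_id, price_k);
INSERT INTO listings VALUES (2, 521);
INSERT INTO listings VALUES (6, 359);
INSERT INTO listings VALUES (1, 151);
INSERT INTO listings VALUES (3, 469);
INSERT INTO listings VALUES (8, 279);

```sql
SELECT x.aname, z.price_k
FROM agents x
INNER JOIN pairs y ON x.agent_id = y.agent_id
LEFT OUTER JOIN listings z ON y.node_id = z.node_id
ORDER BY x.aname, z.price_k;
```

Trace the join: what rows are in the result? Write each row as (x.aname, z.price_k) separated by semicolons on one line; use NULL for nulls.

(Ken, 521); (Mona, 469); (Raj, 279); (Raj, 469)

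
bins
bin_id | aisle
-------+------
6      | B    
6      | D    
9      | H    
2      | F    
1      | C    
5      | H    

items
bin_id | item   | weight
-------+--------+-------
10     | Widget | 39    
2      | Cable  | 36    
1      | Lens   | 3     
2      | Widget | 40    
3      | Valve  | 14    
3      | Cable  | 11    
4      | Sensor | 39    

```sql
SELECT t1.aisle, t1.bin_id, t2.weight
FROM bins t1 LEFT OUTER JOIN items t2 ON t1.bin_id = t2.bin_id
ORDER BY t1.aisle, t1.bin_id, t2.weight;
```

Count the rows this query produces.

7

LEFT JOIN keeps every row from `bins`; unmatched rows get NULL for `items`'s columns.
Matching on t1.bin_id = t2.bin_id.
- t1 row (bin_id=6): no match → kept, t2 columns NULL.
- t1 row (bin_id=6): no match → kept, t2 columns NULL.
- t1 row (bin_id=9): no match → kept, t2 columns NULL.
- t1 row (bin_id=2): matches 2 t2 row(s) → 2 output row(s).
- t1 row (bin_id=1): matches 1 t2 row(s) → 1 output row(s).
- t1 row (bin_id=5): no match → kept, t2 columns NULL.
Total: 3 matched + 4 padded = 7 rows.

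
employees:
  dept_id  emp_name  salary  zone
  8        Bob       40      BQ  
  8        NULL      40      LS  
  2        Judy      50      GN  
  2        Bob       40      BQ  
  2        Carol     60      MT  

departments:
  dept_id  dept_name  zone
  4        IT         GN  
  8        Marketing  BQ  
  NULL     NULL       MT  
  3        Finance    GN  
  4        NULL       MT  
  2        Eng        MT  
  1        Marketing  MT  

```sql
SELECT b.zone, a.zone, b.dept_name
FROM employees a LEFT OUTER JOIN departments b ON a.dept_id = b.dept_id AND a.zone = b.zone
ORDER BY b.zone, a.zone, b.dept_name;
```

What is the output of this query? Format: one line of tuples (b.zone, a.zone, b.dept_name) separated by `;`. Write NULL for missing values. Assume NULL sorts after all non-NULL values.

(BQ, BQ, Marketing); (MT, MT, Eng); (NULL, BQ, NULL); (NULL, GN, NULL); (NULL, LS, NULL)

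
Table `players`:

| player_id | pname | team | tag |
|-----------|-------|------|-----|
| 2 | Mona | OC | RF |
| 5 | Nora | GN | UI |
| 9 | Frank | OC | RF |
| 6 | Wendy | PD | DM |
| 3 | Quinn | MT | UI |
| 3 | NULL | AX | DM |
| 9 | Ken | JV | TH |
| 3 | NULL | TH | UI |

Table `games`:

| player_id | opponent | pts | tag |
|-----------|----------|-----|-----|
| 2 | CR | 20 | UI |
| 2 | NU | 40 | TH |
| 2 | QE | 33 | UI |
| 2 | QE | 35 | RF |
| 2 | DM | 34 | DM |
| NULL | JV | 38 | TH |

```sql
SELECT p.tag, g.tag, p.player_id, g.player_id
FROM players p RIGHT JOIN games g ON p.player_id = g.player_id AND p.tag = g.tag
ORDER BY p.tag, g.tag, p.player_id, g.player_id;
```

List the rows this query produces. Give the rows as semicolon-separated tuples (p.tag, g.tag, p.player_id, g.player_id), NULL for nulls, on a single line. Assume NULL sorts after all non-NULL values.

RIGHT JOIN keeps every row from `games`; unmatched rows get NULL for `players`'s columns.
Matching on p.player_id = g.player_id AND p.tag = g.tag. A NULL in a compared column never satisfies the condition.
- p row (player_id=2, tag=RF): matches 1 g row(s) → 1 output row(s).
- p row (player_id=5, tag=UI): no match.
- p row (player_id=9, tag=RF): no match.
- p row (player_id=6, tag=DM): no match.
- p row (player_id=3, tag=UI): no match.
- p row (player_id=3, tag=DM): no match.
- p row (player_id=9, tag=TH): no match.
- p row (player_id=3, tag=UI): no match.
- 5 row(s) from g found no p partner → padded with NULL.
After projecting and ordering:
p.tag | g.tag | p.player_id | g.player_id
RF | RF | 2 | 2
NULL | DM | NULL | 2
NULL | TH | NULL | 2
NULL | TH | NULL | NULL
NULL | UI | NULL | 2
NULL | UI | NULL | 2

(RF, RF, 2, 2); (NULL, DM, NULL, 2); (NULL, TH, NULL, 2); (NULL, TH, NULL, NULL); (NULL, UI, NULL, 2); (NULL, UI, NULL, 2)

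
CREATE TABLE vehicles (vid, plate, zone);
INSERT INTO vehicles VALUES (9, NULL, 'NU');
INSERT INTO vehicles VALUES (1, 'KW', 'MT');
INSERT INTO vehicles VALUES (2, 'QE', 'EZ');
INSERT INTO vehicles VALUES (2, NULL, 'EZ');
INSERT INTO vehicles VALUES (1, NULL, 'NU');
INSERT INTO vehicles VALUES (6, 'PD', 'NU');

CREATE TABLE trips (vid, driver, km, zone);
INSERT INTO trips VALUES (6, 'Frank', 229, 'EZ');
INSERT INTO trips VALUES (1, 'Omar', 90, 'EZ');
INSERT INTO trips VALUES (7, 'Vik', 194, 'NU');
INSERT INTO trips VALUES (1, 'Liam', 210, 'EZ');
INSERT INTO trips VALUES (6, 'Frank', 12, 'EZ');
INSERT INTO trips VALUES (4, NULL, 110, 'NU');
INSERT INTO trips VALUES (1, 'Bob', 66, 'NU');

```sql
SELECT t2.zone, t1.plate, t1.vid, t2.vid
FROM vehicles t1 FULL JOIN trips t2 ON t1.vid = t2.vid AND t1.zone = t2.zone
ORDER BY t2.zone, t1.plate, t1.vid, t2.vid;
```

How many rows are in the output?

12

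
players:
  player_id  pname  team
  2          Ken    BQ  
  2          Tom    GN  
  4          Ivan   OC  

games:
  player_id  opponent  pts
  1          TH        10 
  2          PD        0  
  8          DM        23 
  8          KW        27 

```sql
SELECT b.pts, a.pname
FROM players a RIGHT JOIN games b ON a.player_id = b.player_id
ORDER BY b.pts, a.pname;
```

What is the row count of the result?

RIGHT JOIN keeps every row from `games`; unmatched rows get NULL for `players`'s columns.
Matching on a.player_id = b.player_id.
- a row (player_id=2): matches 1 b row(s) → 1 output row(s).
- a row (player_id=2): matches 1 b row(s) → 1 output row(s).
- a row (player_id=4): no match.
- plus 3 unmatched b row(s), each kept with NULL a columns.
Total: 2 matched + 3 padded = 5 rows.

5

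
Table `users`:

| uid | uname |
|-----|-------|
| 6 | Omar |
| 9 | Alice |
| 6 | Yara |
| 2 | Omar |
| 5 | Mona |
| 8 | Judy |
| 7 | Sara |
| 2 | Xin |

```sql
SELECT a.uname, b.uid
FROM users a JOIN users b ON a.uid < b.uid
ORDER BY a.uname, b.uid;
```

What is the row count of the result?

INNER JOIN keeps only pairs where the ON condition holds.
Matching on a.uid < b.uid.
- a (uid=6) pairs with 3 row(s) of b.
- a (uid=9) has no partner → excluded.
- a (uid=6) pairs with 3 row(s) of b.
- a (uid=2) pairs with 6 row(s) of b.
- a (uid=5) pairs with 5 row(s) of b.
- a (uid=8) pairs with 1 row(s) of b.
- a (uid=7) pairs with 2 row(s) of b.
- a (uid=2) pairs with 6 row(s) of b.
Total: 26 rows.

26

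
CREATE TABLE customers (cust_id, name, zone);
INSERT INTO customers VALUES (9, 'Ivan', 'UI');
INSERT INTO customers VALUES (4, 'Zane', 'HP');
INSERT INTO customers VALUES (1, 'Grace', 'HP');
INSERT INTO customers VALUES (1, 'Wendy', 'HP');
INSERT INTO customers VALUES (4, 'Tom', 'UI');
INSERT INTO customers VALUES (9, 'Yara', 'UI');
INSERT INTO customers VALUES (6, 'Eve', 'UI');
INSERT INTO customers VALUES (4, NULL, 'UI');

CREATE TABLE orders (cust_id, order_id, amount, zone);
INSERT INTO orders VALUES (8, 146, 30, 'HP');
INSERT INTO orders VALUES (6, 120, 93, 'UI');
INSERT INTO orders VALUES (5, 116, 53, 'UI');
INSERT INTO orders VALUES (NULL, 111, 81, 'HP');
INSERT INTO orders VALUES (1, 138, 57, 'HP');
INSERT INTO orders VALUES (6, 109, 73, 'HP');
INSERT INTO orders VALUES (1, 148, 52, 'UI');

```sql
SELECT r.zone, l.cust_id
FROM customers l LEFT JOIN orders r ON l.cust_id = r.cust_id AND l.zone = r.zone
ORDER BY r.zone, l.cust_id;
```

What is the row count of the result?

8

LEFT JOIN keeps every row from `customers`; unmatched rows get NULL for `orders`'s columns.
Matching on l.cust_id = r.cust_id AND l.zone = r.zone. A NULL in a compared column never satisfies the condition.
- cust_id=9, zone=UI: no r row matches, row kept with r columns NULL.
- cust_id=4, zone=HP: no r row matches, row kept with r columns NULL.
- cust_id=1, zone=HP: 1 matching r row(s), so 1 row(s) emitted.
- cust_id=1, zone=HP: 1 matching r row(s), so 1 row(s) emitted.
- cust_id=4, zone=UI: no r row matches, row kept with r columns NULL.
- cust_id=9, zone=UI: no r row matches, row kept with r columns NULL.
- cust_id=6, zone=UI: 1 matching r row(s), so 1 row(s) emitted.
- cust_id=4, zone=UI: no r row matches, row kept with r columns NULL.
Total: 3 matched + 5 padded = 8 rows.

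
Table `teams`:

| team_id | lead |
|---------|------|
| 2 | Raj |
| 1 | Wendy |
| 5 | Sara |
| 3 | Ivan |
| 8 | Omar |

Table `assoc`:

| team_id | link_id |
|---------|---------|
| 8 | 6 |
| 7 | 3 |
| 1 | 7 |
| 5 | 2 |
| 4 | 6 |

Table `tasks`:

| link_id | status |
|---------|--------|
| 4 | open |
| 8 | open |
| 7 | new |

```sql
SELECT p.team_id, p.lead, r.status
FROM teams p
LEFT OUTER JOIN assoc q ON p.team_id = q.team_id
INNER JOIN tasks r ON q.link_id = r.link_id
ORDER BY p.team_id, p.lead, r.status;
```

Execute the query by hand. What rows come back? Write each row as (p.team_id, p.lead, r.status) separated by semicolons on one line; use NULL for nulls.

(1, Wendy, new)

Evaluate left to right. First `teams p LEFT JOIN assoc q` on team_id: 5 row(s).
Then INNER JOIN `tasks r` on link_id: keep only rows whose q.link_id appears in r.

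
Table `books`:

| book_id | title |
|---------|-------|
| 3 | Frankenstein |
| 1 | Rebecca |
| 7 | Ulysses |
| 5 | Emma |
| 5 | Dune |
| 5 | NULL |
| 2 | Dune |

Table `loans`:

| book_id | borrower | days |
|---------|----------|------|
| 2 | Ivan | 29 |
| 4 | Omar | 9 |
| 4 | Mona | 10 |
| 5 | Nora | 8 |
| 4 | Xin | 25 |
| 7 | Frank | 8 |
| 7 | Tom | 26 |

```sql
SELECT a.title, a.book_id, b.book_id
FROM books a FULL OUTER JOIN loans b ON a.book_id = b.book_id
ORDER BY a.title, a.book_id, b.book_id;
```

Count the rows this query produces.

FULL OUTER JOIN keeps every row from both sides; unmatched rows get NULL for the other side's columns.
Matching on a.book_id = b.book_id.
- a (book_id=3) has no partner → padded with NULL.
- a (book_id=1) has no partner → padded with NULL.
- a (book_id=7) pairs with 2 row(s) of b.
- a (book_id=5) pairs with 1 row(s) of b.
- a (book_id=5) pairs with 1 row(s) of b.
- a (book_id=5) pairs with 1 row(s) of b.
- a (book_id=2) pairs with 1 row(s) of b.
- 3 b row(s) had no a match → kept, a columns NULL.
Total: 6 matched + 5 padded = 11 rows.

11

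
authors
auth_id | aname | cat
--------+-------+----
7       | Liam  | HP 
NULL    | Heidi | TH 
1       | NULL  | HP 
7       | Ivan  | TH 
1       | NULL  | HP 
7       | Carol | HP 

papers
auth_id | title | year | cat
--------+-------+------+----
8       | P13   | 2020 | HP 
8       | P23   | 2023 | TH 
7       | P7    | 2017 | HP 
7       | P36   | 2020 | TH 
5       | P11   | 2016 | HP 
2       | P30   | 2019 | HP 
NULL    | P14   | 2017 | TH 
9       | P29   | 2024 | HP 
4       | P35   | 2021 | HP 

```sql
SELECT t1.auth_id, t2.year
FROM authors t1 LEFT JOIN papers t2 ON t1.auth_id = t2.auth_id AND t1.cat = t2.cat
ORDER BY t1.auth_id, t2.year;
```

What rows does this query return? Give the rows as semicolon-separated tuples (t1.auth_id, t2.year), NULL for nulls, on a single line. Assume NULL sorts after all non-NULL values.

LEFT JOIN keeps every row from `authors`; unmatched rows get NULL for `papers`'s columns.
Matching on t1.auth_id = t2.auth_id AND t1.cat = t2.cat. A NULL in a compared column never satisfies the condition.
- t1[0] auth_id=7, cat=HP → 1 match(es) in t2 → 1 row(s).
- t1[1] auth_id=NULL, cat=TH → no match; kept with NULLs on the t2 side.
- t1[2] auth_id=1, cat=HP → no match; kept with NULLs on the t2 side.
- t1[3] auth_id=7, cat=TH → 1 match(es) in t2 → 1 row(s).
- t1[4] auth_id=1, cat=HP → no match; kept with NULLs on the t2 side.
- t1[5] auth_id=7, cat=HP → 1 match(es) in t2 → 1 row(s).
After projecting and ordering:
t1.auth_id | t2.year
1 | NULL
1 | NULL
7 | 2017
7 | 2017
7 | 2020
NULL | NULL

(1, NULL); (1, NULL); (7, 2017); (7, 2017); (7, 2020); (NULL, NULL)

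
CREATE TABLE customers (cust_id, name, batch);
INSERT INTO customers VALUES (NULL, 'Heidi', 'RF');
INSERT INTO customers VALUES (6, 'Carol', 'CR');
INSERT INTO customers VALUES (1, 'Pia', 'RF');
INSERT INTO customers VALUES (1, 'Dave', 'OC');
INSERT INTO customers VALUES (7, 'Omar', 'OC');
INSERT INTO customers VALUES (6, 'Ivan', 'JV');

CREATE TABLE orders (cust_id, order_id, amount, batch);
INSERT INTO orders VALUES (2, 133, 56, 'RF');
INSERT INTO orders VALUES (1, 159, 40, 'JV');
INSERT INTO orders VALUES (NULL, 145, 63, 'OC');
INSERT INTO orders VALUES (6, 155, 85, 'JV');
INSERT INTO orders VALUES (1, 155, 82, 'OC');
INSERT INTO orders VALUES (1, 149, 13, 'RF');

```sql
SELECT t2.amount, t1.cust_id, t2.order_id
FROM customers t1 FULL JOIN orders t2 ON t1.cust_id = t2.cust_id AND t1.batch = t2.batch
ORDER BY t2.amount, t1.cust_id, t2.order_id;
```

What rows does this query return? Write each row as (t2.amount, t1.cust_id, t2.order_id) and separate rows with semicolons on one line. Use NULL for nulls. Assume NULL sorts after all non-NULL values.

FULL OUTER JOIN keeps every row from both sides; unmatched rows get NULL for the other side's columns.
Matching on t1.cust_id = t2.cust_id AND t1.batch = t2.batch. A NULL in a compared column never satisfies the condition.
- t1 row (cust_id=NULL, batch=RF): no match → kept, t2 columns NULL.
- t1 row (cust_id=6, batch=CR): no match → kept, t2 columns NULL.
- t1 row (cust_id=1, batch=RF): matches 1 t2 row(s) → 1 output row(s).
- t1 row (cust_id=1, batch=OC): matches 1 t2 row(s) → 1 output row(s).
- t1 row (cust_id=7, batch=OC): no match → kept, t2 columns NULL.
- t1 row (cust_id=6, batch=JV): matches 1 t2 row(s) → 1 output row(s).
- 3 row(s) from t2 found no t1 partner → padded with NULL.
After projecting and ordering:
t2.amount | t1.cust_id | t2.order_id
13 | 1 | 149
40 | NULL | 159
56 | NULL | 133
63 | NULL | 145
82 | 1 | 155
85 | 6 | 155
NULL | 6 | NULL
NULL | 7 | NULL
NULL | NULL | NULL

(13, 1, 149); (40, NULL, 159); (56, NULL, 133); (63, NULL, 145); (82, 1, 155); (85, 6, 155); (NULL, 6, NULL); (NULL, 7, NULL); (NULL, NULL, NULL)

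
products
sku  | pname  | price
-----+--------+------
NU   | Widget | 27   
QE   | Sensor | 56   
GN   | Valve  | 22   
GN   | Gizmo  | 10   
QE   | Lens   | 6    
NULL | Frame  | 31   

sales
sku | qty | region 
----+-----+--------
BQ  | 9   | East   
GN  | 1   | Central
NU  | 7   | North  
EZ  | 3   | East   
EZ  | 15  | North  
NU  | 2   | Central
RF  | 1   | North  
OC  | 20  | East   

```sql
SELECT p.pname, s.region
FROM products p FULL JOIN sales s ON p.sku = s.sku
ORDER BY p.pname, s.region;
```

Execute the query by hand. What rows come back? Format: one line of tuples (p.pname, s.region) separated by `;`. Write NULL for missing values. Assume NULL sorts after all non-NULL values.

(Frame, NULL); (Gizmo, Central); (Lens, NULL); (Sensor, NULL); (Valve, Central); (Widget, Central); (Widget, North); (NULL, East); (NULL, East); (NULL, East); (NULL, North); (NULL, North)

FULL OUTER JOIN keeps every row from both sides; unmatched rows get NULL for the other side's columns.
Matching on p.sku = s.sku. A NULL in a compared column never satisfies the condition.
- p[0] sku=NU → 2 match(es) in s → 2 row(s).
- p[1] sku=QE → no match; kept with NULLs on the s side.
- p[2] sku=GN → 1 match(es) in s → 1 row(s).
- p[3] sku=GN → 1 match(es) in s → 1 row(s).
- p[4] sku=QE → no match; kept with NULLs on the s side.
- p[5] sku=NULL → no match; kept with NULLs on the s side.
- 5 s row(s) had no p match → kept, p columns NULL.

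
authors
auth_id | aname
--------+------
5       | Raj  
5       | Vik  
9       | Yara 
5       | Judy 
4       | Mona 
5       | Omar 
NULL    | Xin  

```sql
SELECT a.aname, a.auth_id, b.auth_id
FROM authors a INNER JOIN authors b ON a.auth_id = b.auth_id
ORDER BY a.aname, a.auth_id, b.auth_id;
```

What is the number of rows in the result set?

INNER JOIN keeps only pairs where the ON condition holds.
Matching on a.auth_id = b.auth_id. A NULL in a compared column never satisfies the condition.
- a row (auth_id=5): matches 4 b row(s) → 4 output row(s).
- a row (auth_id=5): matches 4 b row(s) → 4 output row(s).
- a row (auth_id=9): matches 1 b row(s) → 1 output row(s).
- a row (auth_id=5): matches 4 b row(s) → 4 output row(s).
- a row (auth_id=4): matches 1 b row(s) → 1 output row(s).
- a row (auth_id=5): matches 4 b row(s) → 4 output row(s).
- a row (auth_id=NULL): no match → dropped.
Total: 18 rows.

18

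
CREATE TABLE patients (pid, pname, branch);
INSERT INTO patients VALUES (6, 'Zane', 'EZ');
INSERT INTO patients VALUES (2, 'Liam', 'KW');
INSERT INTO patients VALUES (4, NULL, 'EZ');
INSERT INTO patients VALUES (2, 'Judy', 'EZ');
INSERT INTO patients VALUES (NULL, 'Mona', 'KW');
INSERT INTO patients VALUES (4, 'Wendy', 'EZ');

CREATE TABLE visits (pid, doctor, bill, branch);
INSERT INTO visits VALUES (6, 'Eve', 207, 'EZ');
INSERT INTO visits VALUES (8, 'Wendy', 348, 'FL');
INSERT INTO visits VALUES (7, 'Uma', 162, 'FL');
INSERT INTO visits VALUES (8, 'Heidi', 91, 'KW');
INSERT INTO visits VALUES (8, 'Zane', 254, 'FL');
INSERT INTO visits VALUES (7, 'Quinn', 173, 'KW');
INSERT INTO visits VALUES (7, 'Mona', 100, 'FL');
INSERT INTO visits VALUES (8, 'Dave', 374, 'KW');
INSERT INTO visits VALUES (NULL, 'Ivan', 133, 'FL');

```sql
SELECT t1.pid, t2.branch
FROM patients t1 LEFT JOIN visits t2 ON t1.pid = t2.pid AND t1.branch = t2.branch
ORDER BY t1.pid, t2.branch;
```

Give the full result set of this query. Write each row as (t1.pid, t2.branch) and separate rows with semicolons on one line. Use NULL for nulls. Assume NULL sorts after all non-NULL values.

(2, NULL); (2, NULL); (4, NULL); (4, NULL); (6, EZ); (NULL, NULL)

LEFT JOIN keeps every row from `patients`; unmatched rows get NULL for `visits`'s columns.
Matching on t1.pid = t2.pid AND t1.branch = t2.branch. A NULL in a compared column never satisfies the condition.
- t1 row (pid=6, branch=EZ): matches 1 t2 row(s) → 1 output row(s).
- t1 row (pid=2, branch=KW): no match → kept, t2 columns NULL.
- t1 row (pid=4, branch=EZ): no match → kept, t2 columns NULL.
- t1 row (pid=2, branch=EZ): no match → kept, t2 columns NULL.
- t1 row (pid=NULL, branch=KW): no match → kept, t2 columns NULL.
- t1 row (pid=4, branch=EZ): no match → kept, t2 columns NULL.
After projecting and ordering:
t1.pid | t2.branch
2 | NULL
2 | NULL
4 | NULL
4 | NULL
6 | EZ
NULL | NULL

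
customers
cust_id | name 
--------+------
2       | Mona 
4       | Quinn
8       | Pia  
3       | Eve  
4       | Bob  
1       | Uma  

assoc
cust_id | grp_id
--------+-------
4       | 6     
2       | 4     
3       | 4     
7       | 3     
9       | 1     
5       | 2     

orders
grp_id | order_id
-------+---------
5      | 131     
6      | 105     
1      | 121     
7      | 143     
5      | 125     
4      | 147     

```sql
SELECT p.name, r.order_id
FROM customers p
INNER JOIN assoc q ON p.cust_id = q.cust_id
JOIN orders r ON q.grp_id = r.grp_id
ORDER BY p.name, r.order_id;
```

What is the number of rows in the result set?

4

Step 1 — p INNER JOIN q on cust_id → 4 row(s).
Then INNER JOIN `orders r` on grp_id: keep only rows whose q.grp_id appears in r.
Result: 4 row(s).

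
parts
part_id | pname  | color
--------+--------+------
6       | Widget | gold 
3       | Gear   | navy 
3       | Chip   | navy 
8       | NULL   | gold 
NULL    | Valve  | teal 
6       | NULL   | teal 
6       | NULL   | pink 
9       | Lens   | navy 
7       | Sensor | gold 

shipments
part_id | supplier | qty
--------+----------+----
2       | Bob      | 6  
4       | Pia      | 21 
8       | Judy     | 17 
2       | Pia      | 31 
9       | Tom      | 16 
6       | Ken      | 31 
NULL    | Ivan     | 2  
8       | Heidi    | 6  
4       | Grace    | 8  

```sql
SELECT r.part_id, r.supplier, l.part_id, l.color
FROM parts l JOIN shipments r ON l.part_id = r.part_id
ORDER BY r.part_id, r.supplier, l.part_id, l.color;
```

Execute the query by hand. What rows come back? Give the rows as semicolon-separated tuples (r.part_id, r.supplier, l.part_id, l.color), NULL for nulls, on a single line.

(6, Ken, 6, gold); (6, Ken, 6, pink); (6, Ken, 6, teal); (8, Heidi, 8, gold); (8, Judy, 8, gold); (9, Tom, 9, navy)

INNER JOIN keeps only pairs where the ON condition holds.
Matching on l.part_id = r.part_id. A NULL in a compared column never satisfies the condition.
- l row (part_id=6): matches 1 r row(s) → 1 output row(s).
- l row (part_id=3): no match → dropped.
- l row (part_id=3): no match → dropped.
- l row (part_id=8): matches 2 r row(s) → 2 output row(s).
- l row (part_id=NULL): no match → dropped.
- l row (part_id=6): matches 1 r row(s) → 1 output row(s).
- l row (part_id=6): matches 1 r row(s) → 1 output row(s).
- l row (part_id=9): matches 1 r row(s) → 1 output row(s).
- l row (part_id=7): no match → dropped.
After projecting and ordering:
r.part_id | r.supplier | l.part_id | l.color
6 | Ken | 6 | gold
6 | Ken | 6 | pink
6 | Ken | 6 | teal
8 | Heidi | 8 | gold
8 | Judy | 8 | gold
9 | Tom | 9 | navy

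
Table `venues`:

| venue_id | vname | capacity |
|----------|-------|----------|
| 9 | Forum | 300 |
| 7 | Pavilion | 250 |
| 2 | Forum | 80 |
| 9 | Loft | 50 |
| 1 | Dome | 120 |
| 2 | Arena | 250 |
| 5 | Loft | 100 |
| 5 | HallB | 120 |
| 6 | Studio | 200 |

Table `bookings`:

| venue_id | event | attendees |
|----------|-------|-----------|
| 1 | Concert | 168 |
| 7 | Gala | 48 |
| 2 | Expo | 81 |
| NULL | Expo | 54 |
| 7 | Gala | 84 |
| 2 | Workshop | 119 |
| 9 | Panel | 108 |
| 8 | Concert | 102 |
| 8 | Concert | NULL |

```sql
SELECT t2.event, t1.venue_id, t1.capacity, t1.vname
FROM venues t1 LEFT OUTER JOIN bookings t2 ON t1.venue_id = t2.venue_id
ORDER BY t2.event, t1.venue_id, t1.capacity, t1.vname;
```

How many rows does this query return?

12

LEFT JOIN keeps every row from `venues`; unmatched rows get NULL for `bookings`'s columns.
Matching on t1.venue_id = t2.venue_id. A NULL in a compared column never satisfies the condition.
- t1[0] venue_id=9 → 1 match(es) in t2 → 1 row(s).
- t1[1] venue_id=7 → 2 match(es) in t2 → 2 row(s).
- t1[2] venue_id=2 → 2 match(es) in t2 → 2 row(s).
- t1[3] venue_id=9 → 1 match(es) in t2 → 1 row(s).
- t1[4] venue_id=1 → 1 match(es) in t2 → 1 row(s).
- t1[5] venue_id=2 → 2 match(es) in t2 → 2 row(s).
- t1[6] venue_id=5 → no match; kept with NULLs on the t2 side.
- t1[7] venue_id=5 → no match; kept with NULLs on the t2 side.
- t1[8] venue_id=6 → no match; kept with NULLs on the t2 side.
Total: 9 matched + 3 padded = 12 rows.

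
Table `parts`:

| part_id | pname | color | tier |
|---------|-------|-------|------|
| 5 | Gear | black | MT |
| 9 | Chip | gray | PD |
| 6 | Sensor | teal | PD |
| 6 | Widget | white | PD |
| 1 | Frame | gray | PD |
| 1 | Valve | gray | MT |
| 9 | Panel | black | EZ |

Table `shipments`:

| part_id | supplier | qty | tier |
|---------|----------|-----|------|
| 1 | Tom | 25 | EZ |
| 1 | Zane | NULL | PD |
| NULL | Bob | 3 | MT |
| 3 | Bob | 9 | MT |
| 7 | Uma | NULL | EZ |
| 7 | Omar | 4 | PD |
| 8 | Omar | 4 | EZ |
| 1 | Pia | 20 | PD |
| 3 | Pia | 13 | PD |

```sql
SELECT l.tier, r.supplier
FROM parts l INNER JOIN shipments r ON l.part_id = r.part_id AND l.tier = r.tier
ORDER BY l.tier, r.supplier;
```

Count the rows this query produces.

2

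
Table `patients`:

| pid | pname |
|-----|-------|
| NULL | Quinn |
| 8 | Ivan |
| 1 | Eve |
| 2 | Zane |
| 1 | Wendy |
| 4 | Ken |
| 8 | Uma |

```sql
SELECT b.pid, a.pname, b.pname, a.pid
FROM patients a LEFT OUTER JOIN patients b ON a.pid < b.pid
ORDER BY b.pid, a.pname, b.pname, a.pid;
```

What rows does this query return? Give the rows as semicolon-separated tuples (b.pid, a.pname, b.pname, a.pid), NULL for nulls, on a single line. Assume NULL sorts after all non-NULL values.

(2, Eve, Zane, 1); (2, Wendy, Zane, 1); (4, Eve, Ken, 1); (4, Wendy, Ken, 1); (4, Zane, Ken, 2); (8, Eve, Ivan, 1); (8, Eve, Uma, 1); (8, Ken, Ivan, 4); (8, Ken, Uma, 4); (8, Wendy, Ivan, 1); (8, Wendy, Uma, 1); (8, Zane, Ivan, 2); (8, Zane, Uma, 2); (NULL, Ivan, NULL, 8); (NULL, Quinn, NULL, NULL); (NULL, Uma, NULL, 8)

LEFT JOIN keeps every row from `patients a`; unmatched rows get NULL for `patients b`'s columns.
Matching on a.pid < b.pid. A NULL in a compared column never satisfies the condition.
- a[0] pid=NULL → no match; kept with NULLs on the b side.
- a[1] pid=8 → no match; kept with NULLs on the b side.
- a[2] pid=1 → 4 match(es) in b → 4 row(s).
- a[3] pid=2 → 3 match(es) in b → 3 row(s).
- a[4] pid=1 → 4 match(es) in b → 4 row(s).
- a[5] pid=4 → 2 match(es) in b → 2 row(s).
- a[6] pid=8 → no match; kept with NULLs on the b side.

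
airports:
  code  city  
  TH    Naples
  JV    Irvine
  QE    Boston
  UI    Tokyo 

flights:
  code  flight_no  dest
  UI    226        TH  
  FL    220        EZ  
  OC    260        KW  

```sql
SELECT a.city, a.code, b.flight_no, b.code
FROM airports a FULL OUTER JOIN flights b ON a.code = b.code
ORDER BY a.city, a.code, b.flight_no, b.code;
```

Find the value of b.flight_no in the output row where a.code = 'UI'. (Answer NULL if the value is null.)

FULL OUTER JOIN keeps every row from both sides; unmatched rows get NULL for the other side's columns.
Matching on a.code = b.code.
Matched pairs: 1; unmatched a rows kept: 3; unmatched b rows kept: 2.

226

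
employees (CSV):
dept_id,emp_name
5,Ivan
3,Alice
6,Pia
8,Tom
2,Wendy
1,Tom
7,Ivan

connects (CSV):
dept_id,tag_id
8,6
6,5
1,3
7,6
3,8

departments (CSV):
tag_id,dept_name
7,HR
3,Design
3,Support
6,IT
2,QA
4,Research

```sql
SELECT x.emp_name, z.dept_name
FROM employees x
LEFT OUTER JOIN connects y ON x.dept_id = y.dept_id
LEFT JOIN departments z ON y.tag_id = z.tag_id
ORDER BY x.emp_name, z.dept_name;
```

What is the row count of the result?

8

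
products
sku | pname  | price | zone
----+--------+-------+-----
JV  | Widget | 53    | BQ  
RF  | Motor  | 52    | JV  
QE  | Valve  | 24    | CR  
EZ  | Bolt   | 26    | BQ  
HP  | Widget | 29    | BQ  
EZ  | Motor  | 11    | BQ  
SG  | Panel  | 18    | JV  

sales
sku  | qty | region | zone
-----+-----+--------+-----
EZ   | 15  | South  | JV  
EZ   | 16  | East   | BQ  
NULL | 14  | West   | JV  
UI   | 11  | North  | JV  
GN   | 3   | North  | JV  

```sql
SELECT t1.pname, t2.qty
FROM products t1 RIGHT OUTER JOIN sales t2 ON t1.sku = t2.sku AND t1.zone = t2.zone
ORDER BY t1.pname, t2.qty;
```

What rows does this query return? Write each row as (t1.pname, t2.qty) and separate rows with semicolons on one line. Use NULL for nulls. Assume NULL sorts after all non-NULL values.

RIGHT JOIN keeps every row from `sales`; unmatched rows get NULL for `products`'s columns.
Matching on t1.sku = t2.sku AND t1.zone = t2.zone. A NULL in a compared column never satisfies the condition.
- t1 row (sku=JV, zone=BQ): no match.
- t1 row (sku=RF, zone=JV): no match.
- t1 row (sku=QE, zone=CR): no match.
- t1 row (sku=EZ, zone=BQ): matches 1 t2 row(s) → 1 output row(s).
- t1 row (sku=HP, zone=BQ): no match.
- t1 row (sku=EZ, zone=BQ): matches 1 t2 row(s) → 1 output row(s).
- t1 row (sku=SG, zone=JV): no match.
- 4 row(s) from t2 found no t1 partner → padded with NULL.
After projecting and ordering:
t1.pname | t2.qty
Bolt | 16
Motor | 16
NULL | 3
NULL | 11
NULL | 14
NULL | 15

(Bolt, 16); (Motor, 16); (NULL, 3); (NULL, 11); (NULL, 14); (NULL, 15)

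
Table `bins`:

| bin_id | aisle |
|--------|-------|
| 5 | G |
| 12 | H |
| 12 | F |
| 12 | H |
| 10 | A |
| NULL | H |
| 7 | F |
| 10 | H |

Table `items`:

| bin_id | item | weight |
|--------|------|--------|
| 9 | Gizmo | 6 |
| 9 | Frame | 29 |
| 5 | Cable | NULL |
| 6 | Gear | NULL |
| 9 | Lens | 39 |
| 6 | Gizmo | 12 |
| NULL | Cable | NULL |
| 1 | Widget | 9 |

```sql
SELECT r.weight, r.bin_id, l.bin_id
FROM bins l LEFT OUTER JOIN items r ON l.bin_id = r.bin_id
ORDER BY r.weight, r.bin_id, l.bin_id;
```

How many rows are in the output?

8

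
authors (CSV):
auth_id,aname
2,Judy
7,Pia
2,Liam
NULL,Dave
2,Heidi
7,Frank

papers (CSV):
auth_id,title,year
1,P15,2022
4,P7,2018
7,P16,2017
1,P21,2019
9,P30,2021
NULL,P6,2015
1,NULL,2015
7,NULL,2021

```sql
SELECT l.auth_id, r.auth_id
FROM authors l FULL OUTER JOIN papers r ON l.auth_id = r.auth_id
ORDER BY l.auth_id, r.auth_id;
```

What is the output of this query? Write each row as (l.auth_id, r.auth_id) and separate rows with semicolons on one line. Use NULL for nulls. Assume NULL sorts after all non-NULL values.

FULL OUTER JOIN keeps every row from both sides; unmatched rows get NULL for the other side's columns.
Matching on l.auth_id = r.auth_id. A NULL in a compared column never satisfies the condition.
- l row (auth_id=2): no match → kept, r columns NULL.
- l row (auth_id=7): matches 2 r row(s) → 2 output row(s).
- l row (auth_id=2): no match → kept, r columns NULL.
- l row (auth_id=NULL): no match → kept, r columns NULL.
- l row (auth_id=2): no match → kept, r columns NULL.
- l row (auth_id=7): matches 2 r row(s) → 2 output row(s).
- 6 r row(s) had no l match → kept, l columns NULL.

(2, NULL); (2, NULL); (2, NULL); (7, 7); (7, 7); (7, 7); (7, 7); (NULL, 1); (NULL, 1); (NULL, 1); (NULL, 4); (NULL, 9); (NULL, NULL); (NULL, NULL)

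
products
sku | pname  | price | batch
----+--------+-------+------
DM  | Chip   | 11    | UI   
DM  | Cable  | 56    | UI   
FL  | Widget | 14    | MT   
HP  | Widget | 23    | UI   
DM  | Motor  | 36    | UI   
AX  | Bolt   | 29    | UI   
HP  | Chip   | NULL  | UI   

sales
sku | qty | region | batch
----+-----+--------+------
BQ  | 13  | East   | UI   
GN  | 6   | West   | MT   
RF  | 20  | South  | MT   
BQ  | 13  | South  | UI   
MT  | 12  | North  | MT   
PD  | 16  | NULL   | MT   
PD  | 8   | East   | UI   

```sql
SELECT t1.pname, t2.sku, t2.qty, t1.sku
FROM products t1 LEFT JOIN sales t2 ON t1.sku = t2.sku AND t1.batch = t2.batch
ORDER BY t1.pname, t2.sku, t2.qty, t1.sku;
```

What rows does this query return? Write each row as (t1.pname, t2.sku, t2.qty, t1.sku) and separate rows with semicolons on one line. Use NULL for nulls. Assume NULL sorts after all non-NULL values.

(Bolt, NULL, NULL, AX); (Cable, NULL, NULL, DM); (Chip, NULL, NULL, DM); (Chip, NULL, NULL, HP); (Motor, NULL, NULL, DM); (Widget, NULL, NULL, FL); (Widget, NULL, NULL, HP)

LEFT JOIN keeps every row from `products`; unmatched rows get NULL for `sales`'s columns.
Matching on t1.sku = t2.sku AND t1.batch = t2.batch.
Matched pairs: 0; unmatched t1 rows kept: 7.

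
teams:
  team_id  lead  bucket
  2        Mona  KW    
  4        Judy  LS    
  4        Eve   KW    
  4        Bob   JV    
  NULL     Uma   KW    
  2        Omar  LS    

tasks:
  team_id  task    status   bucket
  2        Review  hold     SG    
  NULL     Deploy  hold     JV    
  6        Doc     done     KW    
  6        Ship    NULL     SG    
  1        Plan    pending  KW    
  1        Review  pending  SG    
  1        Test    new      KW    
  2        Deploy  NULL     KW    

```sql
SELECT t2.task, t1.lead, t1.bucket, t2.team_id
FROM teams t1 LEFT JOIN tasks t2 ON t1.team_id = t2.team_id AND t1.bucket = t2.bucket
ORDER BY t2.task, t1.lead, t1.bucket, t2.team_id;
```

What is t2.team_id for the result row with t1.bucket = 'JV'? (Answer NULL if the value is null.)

NULL

LEFT JOIN keeps every row from `teams`; unmatched rows get NULL for `tasks`'s columns.
Matching on t1.team_id = t2.team_id AND t1.bucket = t2.bucket. A NULL in a compared column never satisfies the condition.
- t1[0] team_id=2, bucket=KW → 1 match(es) in t2 → 1 row(s).
- t1[1] team_id=4, bucket=LS → no match; kept with NULLs on the t2 side.
- t1[2] team_id=4, bucket=KW → no match; kept with NULLs on the t2 side.
- t1[3] team_id=4, bucket=JV → no match; kept with NULLs on the t2 side.
- t1[4] team_id=NULL, bucket=KW → no match; kept with NULLs on the t2 side.
- t1[5] team_id=2, bucket=LS → no match; kept with NULLs on the t2 side.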